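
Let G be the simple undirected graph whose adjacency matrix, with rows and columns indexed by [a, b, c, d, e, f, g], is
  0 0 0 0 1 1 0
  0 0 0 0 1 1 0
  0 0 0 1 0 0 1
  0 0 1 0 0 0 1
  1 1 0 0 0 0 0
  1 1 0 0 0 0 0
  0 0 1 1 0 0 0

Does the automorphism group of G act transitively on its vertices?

G has two connected components, {a, b, e, f} and {c, d, g}; each is 2-regular, so G = C_4 ⊔ C_3. The orbit of a under Aut(G) is {a, b, e, f}, which does not contain c, so G is not vertex-transitive.

No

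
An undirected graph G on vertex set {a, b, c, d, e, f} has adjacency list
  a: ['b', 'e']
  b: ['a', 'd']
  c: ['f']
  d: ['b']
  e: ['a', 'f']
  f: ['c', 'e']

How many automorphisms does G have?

The degree sequence is [2, 2, 1, 1, 2, 2]; the two degree-1 vertices c and d are the ends of a path, so G = P_6. The only nontrivial automorphism of a path is the end-to-end reflection, so Aut(G) ≅ Z_2.

2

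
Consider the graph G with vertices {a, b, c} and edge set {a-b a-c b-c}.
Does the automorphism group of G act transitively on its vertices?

Yes

All 3 vertices are pairwise adjacent: G = K_3. Any permutation of the 3 vertices preserves K_3, so Aut(K_3) = S_3 of order 3! = 6. This group acts transitively on the 3 vertices.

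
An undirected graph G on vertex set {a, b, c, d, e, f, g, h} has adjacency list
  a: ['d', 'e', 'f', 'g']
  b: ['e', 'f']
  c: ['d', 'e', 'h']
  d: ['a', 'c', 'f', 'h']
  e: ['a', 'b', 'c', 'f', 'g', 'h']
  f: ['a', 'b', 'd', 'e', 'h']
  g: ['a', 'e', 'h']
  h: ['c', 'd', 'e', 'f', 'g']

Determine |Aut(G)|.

The degree sequence is [4, 2, 3, 4, 6, 5, 3, 5]. Checking the degree-preserving permutations of the vertex set shows that none except the identity preserves every edge, so Aut(G) is trivial.

1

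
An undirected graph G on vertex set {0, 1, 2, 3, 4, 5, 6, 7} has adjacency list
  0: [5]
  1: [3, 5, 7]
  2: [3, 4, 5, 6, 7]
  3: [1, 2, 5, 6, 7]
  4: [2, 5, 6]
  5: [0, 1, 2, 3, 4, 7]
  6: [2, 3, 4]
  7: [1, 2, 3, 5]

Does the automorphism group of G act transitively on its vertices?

Vertex 0 is the only vertex of degree 1, so every automorphism fixes it; G is not vertex-transitive.

No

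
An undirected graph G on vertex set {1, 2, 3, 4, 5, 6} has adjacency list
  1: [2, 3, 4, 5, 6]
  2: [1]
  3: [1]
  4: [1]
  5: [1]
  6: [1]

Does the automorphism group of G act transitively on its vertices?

No

Vertex 1 is the only vertex of degree 5, so every automorphism fixes it; G is not vertex-transitive.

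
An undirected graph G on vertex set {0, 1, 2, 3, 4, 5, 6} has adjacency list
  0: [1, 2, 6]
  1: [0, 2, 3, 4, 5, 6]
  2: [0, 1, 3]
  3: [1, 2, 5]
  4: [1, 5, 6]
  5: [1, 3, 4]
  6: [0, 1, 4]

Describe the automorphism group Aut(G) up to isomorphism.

Vertex 1 is the unique vertex of degree 6; the remaining 6 vertices each have degree 3 and induce a cycle, so G is the wheel on 7 vertices with hub 1. With the hub fixed, the remaining symmetry is that of the rim cycle C_6, giving the dihedral group D_6.

the dihedral group of order 12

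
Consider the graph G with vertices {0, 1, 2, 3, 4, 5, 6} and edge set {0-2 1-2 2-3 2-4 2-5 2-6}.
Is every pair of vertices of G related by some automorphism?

No

Vertex 2 is the only vertex of degree 6, so every automorphism fixes it; G is not vertex-transitive.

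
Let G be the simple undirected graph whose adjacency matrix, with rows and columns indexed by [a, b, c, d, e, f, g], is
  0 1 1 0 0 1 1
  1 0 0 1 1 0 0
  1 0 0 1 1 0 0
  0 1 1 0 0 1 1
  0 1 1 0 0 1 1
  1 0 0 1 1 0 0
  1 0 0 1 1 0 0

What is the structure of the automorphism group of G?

The vertices split by degree into {a, d, e} (degree 4) and {b, c, f, g} (degree 3); every edge runs between the two parts, so G is the complete bipartite graph K_{3,4}. Automorphisms preserve the bipartition setwise (since the parts differ in size) and act as S_4 × S_3 within it; |Aut| = 144.

S_4 × S_3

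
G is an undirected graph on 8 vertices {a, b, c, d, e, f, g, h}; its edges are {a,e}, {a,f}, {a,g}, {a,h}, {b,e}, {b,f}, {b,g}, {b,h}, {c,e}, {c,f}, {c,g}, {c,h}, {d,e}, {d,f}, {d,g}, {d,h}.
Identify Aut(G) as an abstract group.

G is 4-regular and bipartite with parts {e, f, g, h} and {a, b, c, d} (each part is independent and every cross-pair is an edge), so G = K_{4,4}. Aut(K_{4,4}) is the wreath product S_4 ≀ Z_2: permute within each part, then optionally swap the parts; |Aut| = 2·(4!)² = 1152.

(S_4 × S_4) ⋊ Z_2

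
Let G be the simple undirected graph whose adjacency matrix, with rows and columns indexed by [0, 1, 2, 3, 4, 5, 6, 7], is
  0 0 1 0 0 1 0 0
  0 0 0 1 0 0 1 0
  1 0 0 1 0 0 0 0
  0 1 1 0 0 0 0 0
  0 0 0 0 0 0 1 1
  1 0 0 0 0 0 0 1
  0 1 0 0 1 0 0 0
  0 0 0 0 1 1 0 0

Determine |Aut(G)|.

16

G is 2-regular and connected on 8 vertices, i.e. the cycle C_8. C_8 has 8 rotations and 8 reflections, so Aut(C_8) ≅ D_8 of order 16.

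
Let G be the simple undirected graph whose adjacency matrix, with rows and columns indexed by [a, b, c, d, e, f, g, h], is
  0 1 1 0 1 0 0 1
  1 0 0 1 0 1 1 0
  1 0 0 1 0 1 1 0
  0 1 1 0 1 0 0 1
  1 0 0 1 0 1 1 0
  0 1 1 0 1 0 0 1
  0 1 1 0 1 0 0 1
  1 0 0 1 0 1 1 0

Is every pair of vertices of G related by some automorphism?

Yes

G is 4-regular and bipartite with parts {b, c, e, h} and {a, d, f, g} (each part is independent and every cross-pair is an edge), so G = K_{4,4}. Each part can be permuted independently (S_4 × S_4) and the two equal-size parts can also be swapped, giving (S_4 × S_4) ⋊ Z_2 of order 2·(4!)² = 1152. Under this action every vertex can be carried to every other, so G is vertex-transitive.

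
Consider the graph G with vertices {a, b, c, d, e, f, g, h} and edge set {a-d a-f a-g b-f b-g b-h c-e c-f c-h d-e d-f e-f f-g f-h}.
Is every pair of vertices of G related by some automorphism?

No

Vertex f is the only vertex of degree 7, so every automorphism fixes it; G is not vertex-transitive.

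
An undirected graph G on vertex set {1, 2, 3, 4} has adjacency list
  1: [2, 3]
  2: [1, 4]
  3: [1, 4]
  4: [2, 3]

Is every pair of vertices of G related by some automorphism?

Yes

Every vertex has degree 2 and the graph is connected, so G is the 4-cycle C_4. C_4 has 4 rotations and 4 reflections, so Aut(C_4) ≅ D_4 of order 8. Under this action every vertex can be carried to every other, so G is vertex-transitive.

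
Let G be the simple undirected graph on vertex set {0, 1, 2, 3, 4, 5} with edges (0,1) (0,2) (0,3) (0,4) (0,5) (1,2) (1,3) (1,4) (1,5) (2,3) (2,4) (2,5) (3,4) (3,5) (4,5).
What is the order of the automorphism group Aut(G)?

All 6 vertices are pairwise adjacent: G = K_6. Any permutation of the 6 vertices preserves K_6, so Aut(K_6) = S_6 of order 6! = 720.

720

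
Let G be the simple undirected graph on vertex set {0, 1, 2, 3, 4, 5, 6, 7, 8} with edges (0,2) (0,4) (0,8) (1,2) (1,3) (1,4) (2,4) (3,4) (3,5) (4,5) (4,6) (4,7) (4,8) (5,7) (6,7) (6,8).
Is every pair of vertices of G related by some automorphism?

No

Vertex 4 is the only vertex of degree 8, so every automorphism fixes it; G is not vertex-transitive.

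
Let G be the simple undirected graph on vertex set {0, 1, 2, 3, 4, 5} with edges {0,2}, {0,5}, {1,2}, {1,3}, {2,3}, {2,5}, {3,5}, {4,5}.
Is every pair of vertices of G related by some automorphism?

Vertex 3 is the only vertex of degree 3, so every automorphism fixes it; G is not vertex-transitive.

No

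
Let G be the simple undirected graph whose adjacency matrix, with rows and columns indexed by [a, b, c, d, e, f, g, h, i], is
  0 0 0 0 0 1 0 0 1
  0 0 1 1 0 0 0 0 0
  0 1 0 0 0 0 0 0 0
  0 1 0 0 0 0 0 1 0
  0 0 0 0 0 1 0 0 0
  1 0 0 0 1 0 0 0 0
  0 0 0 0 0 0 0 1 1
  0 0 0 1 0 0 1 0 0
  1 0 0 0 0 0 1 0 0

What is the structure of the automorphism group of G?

Z_2

The degree sequence is [2, 2, 1, 2, 1, 2, 2, 2, 2]; the two degree-1 vertices c and e are the ends of a path, so G = P_9. The only nontrivial automorphism of a path is the end-to-end reflection, so Aut(G) ≅ Z_2.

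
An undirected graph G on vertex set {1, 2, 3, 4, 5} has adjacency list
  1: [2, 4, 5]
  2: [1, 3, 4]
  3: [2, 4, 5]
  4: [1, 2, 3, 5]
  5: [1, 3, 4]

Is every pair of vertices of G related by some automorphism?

No

Vertex 4 is the only vertex of degree 4, so every automorphism fixes it; G is not vertex-transitive.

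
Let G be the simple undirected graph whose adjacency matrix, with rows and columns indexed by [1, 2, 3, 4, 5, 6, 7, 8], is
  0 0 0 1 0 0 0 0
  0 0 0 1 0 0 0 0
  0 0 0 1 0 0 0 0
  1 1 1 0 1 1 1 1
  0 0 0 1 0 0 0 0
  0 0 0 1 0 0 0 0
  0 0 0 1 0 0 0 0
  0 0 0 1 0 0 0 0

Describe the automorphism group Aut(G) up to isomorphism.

the symmetric group on 7 letters

Vertex 4 has degree 7 and every other vertex has degree 1, so G is the star K_{1,7} with centre 4. Any automorphism fixes the centre and permutes the 7 leaves freely, so Aut(G) ≅ S_7 of order 7! = 5040.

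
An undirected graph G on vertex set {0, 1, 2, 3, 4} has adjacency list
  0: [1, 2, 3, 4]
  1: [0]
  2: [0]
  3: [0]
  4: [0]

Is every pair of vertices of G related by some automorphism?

Vertex 0 is the only vertex of degree 4, so every automorphism fixes it; G is not vertex-transitive.

No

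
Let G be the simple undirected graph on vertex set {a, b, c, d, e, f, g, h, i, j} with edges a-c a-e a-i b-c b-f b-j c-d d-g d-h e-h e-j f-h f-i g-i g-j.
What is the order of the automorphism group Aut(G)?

G is 3-regular on 10 vertices with no triangles and no 4-cycles (girth 5): this is the Petersen graph. It is a classical fact that the Petersen graph has automorphism group S_5 (order 120), arising from its description as the Kneser graph K(5,2).

120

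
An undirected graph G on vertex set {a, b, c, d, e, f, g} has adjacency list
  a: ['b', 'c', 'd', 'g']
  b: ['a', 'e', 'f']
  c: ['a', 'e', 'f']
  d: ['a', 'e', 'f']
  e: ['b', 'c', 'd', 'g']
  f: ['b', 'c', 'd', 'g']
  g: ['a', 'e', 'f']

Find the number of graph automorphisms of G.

The vertices split by degree into {a, e, f} (degree 4) and {b, c, d, g} (degree 3); every edge runs between the two parts, so G is the complete bipartite graph K_{3,4}. The parts have unequal sizes, so no automorphism swaps them; each part is permuted independently, giving S_3 × S_4 of order 3!·4! = 144.

144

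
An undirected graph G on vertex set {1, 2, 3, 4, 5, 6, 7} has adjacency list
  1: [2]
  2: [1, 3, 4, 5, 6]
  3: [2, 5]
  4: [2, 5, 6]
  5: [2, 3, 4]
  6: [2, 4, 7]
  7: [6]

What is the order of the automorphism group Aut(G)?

1

Degrees alone do not determine every vertex (e.g. 1 and 7 both have degree 1), but their neighbour-degree multisets differ: N(1) has degrees [5] while N(7) has degrees [3]. Repeating this refinement separates all vertices, so the only automorphism is the identity.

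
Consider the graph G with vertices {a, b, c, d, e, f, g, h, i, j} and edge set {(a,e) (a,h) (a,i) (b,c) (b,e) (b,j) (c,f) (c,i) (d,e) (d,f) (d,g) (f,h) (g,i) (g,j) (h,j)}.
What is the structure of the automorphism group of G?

the symmetric group S_5

G is 3-regular on 10 vertices with no triangles and no 4-cycles (girth 5): this is the Petersen graph. It is a classical fact that the Petersen graph has automorphism group S_5 (order 120), arising from its description as the Kneser graph K(5,2).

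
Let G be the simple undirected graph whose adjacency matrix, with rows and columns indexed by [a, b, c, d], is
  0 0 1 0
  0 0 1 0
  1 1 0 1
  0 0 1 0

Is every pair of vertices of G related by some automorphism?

Vertex c is the only vertex of degree 3, so every automorphism fixes it; G is not vertex-transitive.

No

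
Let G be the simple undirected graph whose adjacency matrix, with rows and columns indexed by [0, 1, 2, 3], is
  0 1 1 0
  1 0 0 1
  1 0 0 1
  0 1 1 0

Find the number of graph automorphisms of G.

G is 2-regular and bipartite on 2^2 = 4 vertices with girth 4; it is the hypercube graph Q_2. The symmetry group of the 2-cube is the hyperoctahedral group B_2 = Z_2 ≀ S_2, of order 2^2·2! = 8.

8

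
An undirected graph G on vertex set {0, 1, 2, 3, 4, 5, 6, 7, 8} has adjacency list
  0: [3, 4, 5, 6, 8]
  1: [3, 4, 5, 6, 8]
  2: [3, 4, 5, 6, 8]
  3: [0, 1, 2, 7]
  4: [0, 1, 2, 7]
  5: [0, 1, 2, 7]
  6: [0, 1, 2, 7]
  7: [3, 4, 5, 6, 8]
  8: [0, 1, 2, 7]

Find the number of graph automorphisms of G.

2880

The vertices split by degree into {0, 1, 2, 7} (degree 5) and {3, 4, 5, 6, 8} (degree 4); every edge runs between the two parts, so G is the complete bipartite graph K_{4,5}. Automorphisms preserve the bipartition setwise (since the parts differ in size) and act as S_4 × S_5 within it; |Aut| = 2880.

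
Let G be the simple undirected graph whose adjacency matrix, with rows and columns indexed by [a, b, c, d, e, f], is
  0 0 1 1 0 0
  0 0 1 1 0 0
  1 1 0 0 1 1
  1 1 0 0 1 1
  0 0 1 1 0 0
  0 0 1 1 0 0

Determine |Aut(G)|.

48

The vertices split by degree into {c, d} (degree 4) and {a, b, e, f} (degree 2); every edge runs between the two parts, so G is the complete bipartite graph K_{2,4}. The parts have unequal sizes, so no automorphism swaps them; each part is permuted independently, giving S_2 × S_4 of order 2!·4! = 48.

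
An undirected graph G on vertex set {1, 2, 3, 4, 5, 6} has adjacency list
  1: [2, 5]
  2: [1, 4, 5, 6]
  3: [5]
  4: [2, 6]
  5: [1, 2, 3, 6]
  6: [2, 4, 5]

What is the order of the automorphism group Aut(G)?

1

Degrees alone do not determine every vertex (e.g. 1 and 4 both have degree 2), but their neighbour-degree multisets differ: N(1) has degrees [4, 4] while N(4) has degrees [3, 4]. Repeating this refinement separates all vertices, so the only automorphism is the identity.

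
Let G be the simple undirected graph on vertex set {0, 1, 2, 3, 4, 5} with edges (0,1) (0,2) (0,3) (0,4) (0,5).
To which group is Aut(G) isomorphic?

the symmetric group on 5 letters

Vertex 0 has degree 5 and every other vertex has degree 1, so G is the star K_{1,5} with centre 0. Any automorphism fixes the centre and permutes the 5 leaves freely, so Aut(G) ≅ S_5 of order 5! = 120.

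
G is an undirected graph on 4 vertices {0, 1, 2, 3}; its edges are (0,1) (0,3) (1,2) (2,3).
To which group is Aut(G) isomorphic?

(S_2 × S_2) ⋊ Z_2

G is 2-regular and bipartite with parts {1, 3} and {0, 2} (each part is independent and every cross-pair is an edge), so G = K_{2,2}. Aut(K_{2,2}) is the wreath product S_2 ≀ Z_2: permute within each part, then optionally swap the parts; |Aut| = 2·(2!)² = 8.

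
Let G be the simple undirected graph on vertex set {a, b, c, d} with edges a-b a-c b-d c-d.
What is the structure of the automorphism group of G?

Every vertex has degree 2 and the graph is connected, so G is the 4-cycle C_4. The automorphisms of the 4-cycle are exactly the symmetries of a regular 4-gon: the dihedral group D_4, |D_4| = 8.

D_4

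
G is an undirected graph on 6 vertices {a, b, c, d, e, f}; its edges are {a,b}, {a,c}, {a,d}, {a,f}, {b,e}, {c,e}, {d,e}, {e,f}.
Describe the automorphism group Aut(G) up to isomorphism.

The vertices split by degree into {a, e} (degree 4) and {b, c, d, f} (degree 2); every edge runs between the two parts, so G is the complete bipartite graph K_{2,4}. Automorphisms preserve the bipartition setwise (since the parts differ in size) and act as S_4 × S_2 within it; |Aut| = 48.

S_4 × S_2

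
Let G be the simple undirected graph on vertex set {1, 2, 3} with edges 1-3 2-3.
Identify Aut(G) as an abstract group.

The degree sequence is [1, 1, 2]; the two degree-1 vertices 1 and 2 are the ends of a path, so G = P_3. The only nontrivial automorphism of a path is the end-to-end reflection, so Aut(G) ≅ Z_2.

Z_2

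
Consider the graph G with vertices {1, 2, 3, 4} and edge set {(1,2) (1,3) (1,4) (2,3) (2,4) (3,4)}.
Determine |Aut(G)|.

24

Every vertex has degree 3, so G is the complete graph K_4. Any permutation of the 4 vertices preserves K_4, so Aut(K_4) = S_4 of order 4! = 24.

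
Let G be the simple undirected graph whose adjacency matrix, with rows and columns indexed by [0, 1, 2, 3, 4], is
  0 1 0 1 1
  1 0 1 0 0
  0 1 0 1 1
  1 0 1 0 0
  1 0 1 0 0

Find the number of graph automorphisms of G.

12

The vertices split by degree into {0, 2} (degree 3) and {1, 3, 4} (degree 2); every edge runs between the two parts, so G is the complete bipartite graph K_{2,3}. Automorphisms preserve the bipartition setwise (since the parts differ in size) and act as S_3 × S_2 within it; |Aut| = 12.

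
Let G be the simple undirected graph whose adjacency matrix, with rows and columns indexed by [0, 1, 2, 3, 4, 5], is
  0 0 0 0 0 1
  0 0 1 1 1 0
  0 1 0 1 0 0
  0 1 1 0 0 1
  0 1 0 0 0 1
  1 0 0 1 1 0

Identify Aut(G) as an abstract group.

{e}

The degree sequence is [1, 3, 2, 3, 2, 3]. Checking the degree-preserving permutations of the vertex set shows that none except the identity preserves every edge, so Aut(G) is trivial.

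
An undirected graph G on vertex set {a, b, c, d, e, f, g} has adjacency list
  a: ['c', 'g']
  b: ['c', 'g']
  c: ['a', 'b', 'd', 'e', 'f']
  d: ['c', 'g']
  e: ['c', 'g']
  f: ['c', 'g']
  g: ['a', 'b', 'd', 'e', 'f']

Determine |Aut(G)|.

240

The vertices split by degree into {c, g} (degree 5) and {a, b, d, e, f} (degree 2); every edge runs between the two parts, so G is the complete bipartite graph K_{2,5}. The parts have unequal sizes, so no automorphism swaps them; each part is permuted independently, giving S_2 × S_5 of order 2!·5! = 240.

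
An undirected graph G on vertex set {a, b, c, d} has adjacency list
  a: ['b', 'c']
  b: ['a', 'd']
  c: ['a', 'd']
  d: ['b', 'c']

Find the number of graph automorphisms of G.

G is 2-regular and connected on 4 vertices, i.e. the cycle C_4. C_4 has 4 rotations and 4 reflections, so Aut(C_4) ≅ D_4 of order 8.

8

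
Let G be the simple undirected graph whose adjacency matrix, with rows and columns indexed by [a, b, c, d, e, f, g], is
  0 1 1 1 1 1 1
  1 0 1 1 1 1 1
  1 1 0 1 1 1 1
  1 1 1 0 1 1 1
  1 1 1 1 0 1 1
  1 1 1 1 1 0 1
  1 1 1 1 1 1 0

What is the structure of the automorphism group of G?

S_7

All 7 vertices are pairwise adjacent: G = K_7. Any permutation of the 7 vertices preserves K_7, so Aut(K_7) = S_7 of order 7! = 5040.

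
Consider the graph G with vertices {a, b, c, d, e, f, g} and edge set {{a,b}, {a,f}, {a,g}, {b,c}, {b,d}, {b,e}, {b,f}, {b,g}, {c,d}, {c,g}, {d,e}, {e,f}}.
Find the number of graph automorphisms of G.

12

Vertex b is the unique vertex of degree 6; the remaining 6 vertices each have degree 3 and induce a cycle, so G is the wheel on 7 vertices with hub b. With the hub fixed, the remaining symmetry is that of the rim cycle C_6, giving the dihedral group D_6.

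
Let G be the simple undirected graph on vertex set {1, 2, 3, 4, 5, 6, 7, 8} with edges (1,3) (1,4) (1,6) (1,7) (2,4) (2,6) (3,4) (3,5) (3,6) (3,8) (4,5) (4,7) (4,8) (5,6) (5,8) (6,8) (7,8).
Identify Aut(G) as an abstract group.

Degrees alone do not determine every vertex (e.g. 1 and 5 both have degree 4), but their neighbour-degree multisets differ: N(1) has degrees [3, 5, 5, 6] while N(5) has degrees [5, 5, 5, 6]. Repeating this refinement separates all vertices, so the only automorphism is the identity.

the trivial group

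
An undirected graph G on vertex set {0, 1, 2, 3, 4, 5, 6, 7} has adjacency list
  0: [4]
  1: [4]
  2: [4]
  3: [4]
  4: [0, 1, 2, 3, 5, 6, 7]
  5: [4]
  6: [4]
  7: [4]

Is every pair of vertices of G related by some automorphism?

Vertex 4 is the only vertex of degree 7, so every automorphism fixes it; G is not vertex-transitive.

No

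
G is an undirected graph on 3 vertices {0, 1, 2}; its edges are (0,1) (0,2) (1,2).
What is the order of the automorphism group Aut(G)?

Every vertex has degree 2, so G is the complete graph K_3. Any permutation of the 3 vertices preserves K_3, so Aut(K_3) = S_3 of order 3! = 6.

6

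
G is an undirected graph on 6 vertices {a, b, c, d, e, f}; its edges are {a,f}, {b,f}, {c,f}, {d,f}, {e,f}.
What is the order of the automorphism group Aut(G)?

120

Vertex f has degree 5 and every other vertex has degree 1, so G is the star K_{1,5} with centre f. Any automorphism fixes the centre and permutes the 5 leaves freely, so Aut(G) ≅ S_5 of order 5! = 120.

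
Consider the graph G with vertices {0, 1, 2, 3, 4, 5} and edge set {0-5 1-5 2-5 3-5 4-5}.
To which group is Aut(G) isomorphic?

S_5

Vertex 5 has degree 5 and every other vertex has degree 1, so G is the star K_{1,5} with centre 5. Any automorphism fixes the centre and permutes the 5 leaves freely, so Aut(G) ≅ S_5 of order 5! = 120.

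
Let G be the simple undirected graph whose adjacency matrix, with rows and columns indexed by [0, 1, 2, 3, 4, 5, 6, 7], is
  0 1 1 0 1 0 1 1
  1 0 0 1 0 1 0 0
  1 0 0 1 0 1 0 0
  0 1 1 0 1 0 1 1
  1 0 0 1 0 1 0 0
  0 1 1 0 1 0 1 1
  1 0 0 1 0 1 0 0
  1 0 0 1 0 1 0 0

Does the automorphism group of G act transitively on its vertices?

Automorphisms preserve degree, but G has vertices of degree 3 and vertices of degree 5; no automorphism maps one to the other, so G is not vertex-transitive.

No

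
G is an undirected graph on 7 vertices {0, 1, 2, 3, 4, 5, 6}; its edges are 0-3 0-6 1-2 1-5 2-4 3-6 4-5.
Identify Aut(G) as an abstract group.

D_3 × D_4

G has two connected components, {1, 2, 4, 5} and {0, 3, 6}; each is 2-regular, so G = C_4 ⊔ C_3. No automorphism exchanges components of different sizes, hence Aut(G) is the direct product D_3 × D_4, order 48.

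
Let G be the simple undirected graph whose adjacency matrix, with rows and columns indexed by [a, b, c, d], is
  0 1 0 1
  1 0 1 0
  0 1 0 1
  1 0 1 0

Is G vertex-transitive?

G is 2-regular and connected on 4 vertices, i.e. the cycle C_4. The automorphisms of the 4-cycle are exactly the symmetries of a regular 4-gon: the dihedral group D_4, |D_4| = 8. Under this action every vertex can be carried to every other, so G is vertex-transitive.

Yes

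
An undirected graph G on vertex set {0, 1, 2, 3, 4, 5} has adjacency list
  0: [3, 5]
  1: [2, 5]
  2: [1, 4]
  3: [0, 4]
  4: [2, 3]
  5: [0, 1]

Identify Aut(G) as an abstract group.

G is 2-regular and connected on 6 vertices, i.e. the cycle C_6. The automorphisms of the 6-cycle are exactly the symmetries of a regular 6-gon: the dihedral group D_6, |D_6| = 12.

the dihedral group of order 12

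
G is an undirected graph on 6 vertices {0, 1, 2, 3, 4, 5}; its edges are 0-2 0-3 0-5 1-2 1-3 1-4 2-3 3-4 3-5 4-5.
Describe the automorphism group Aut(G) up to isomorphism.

Vertex 3 is the unique vertex of degree 5; the remaining 5 vertices each have degree 3 and induce a cycle, so G is the wheel on 6 vertices with hub 3. Every automorphism fixes the hub and acts on the rim 5-cycle, so Aut(G) ≅ Aut(C_5) = D_5 of order 10.

D_5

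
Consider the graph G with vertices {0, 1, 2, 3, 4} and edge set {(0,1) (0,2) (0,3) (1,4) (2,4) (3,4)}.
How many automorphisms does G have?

The vertices split by degree into {0, 4} (degree 3) and {1, 2, 3} (degree 2); every edge runs between the two parts, so G is the complete bipartite graph K_{2,3}. The parts have unequal sizes, so no automorphism swaps them; each part is permuted independently, giving S_2 × S_3 of order 2!·3! = 12.

12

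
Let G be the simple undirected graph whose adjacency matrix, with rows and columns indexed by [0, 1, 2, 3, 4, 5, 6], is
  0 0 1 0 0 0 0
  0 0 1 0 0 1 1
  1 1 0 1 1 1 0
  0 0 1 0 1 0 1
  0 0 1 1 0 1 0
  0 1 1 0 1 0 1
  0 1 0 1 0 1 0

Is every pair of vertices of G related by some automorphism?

Vertex 0 is the only vertex of degree 1, so every automorphism fixes it; G is not vertex-transitive.

No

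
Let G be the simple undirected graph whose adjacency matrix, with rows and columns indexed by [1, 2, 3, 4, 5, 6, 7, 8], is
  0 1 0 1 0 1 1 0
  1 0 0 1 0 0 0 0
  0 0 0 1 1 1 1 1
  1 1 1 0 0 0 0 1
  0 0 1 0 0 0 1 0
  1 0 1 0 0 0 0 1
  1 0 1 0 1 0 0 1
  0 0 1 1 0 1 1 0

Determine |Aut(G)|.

1

The degree sequence is [4, 2, 5, 4, 2, 3, 4, 4]. Checking the degree-preserving permutations of the vertex set shows that none except the identity preserves every edge, so Aut(G) is trivial.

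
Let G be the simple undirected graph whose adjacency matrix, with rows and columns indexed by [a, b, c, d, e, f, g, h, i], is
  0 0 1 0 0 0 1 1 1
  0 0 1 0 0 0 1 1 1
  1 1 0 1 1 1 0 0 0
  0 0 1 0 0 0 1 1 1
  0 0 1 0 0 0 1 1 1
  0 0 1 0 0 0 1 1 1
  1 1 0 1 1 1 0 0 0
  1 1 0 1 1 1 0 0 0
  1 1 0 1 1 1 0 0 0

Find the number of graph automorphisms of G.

2880

The vertices split by degree into {c, g, h, i} (degree 5) and {a, b, d, e, f} (degree 4); every edge runs between the two parts, so G is the complete bipartite graph K_{4,5}. Automorphisms preserve the bipartition setwise (since the parts differ in size) and act as S_5 × S_4 within it; |Aut| = 2880.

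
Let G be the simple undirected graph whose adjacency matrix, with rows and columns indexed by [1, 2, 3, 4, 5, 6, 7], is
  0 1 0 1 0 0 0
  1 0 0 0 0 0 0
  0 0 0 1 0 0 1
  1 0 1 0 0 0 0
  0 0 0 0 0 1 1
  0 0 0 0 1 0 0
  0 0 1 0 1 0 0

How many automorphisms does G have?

The degree sequence is [2, 1, 2, 2, 2, 1, 2]; the two degree-1 vertices 2 and 6 are the ends of a path, so G = P_7. The only nontrivial automorphism of a path is the end-to-end reflection, so Aut(G) ≅ Z_2.

2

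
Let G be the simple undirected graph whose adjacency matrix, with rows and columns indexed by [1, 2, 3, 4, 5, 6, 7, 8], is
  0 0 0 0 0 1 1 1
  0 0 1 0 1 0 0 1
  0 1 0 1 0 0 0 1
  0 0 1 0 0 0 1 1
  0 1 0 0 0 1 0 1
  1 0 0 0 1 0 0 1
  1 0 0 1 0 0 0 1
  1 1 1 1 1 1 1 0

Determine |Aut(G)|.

Vertex 8 is the unique vertex of degree 7; the remaining 7 vertices each have degree 3 and induce a cycle, so G is the wheel on 8 vertices with hub 8. With the hub fixed, the remaining symmetry is that of the rim cycle C_7, giving the dihedral group D_7.

14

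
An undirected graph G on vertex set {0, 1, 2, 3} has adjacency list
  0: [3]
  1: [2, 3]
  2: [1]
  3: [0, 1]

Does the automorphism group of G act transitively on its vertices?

Automorphisms preserve degree, but G has vertices of degree 1 and vertices of degree 2; no automorphism maps one to the other, so G is not vertex-transitive.

No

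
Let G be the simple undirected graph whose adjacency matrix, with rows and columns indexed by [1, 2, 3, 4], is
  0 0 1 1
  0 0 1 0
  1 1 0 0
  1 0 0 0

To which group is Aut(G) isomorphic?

C_2

The degree sequence is [2, 1, 2, 1]; the two degree-1 vertices 2 and 4 are the ends of a path, so G = P_4. The only nontrivial automorphism of a path is the end-to-end reflection, so Aut(G) ≅ Z_2.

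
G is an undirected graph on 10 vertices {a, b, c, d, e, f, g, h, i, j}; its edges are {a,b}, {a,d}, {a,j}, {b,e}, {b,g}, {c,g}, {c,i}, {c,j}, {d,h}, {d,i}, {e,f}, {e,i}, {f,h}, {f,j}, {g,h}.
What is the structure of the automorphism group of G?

G is 3-regular on 10 vertices with no triangles and no 4-cycles (girth 5): this is the Petersen graph. It is a classical fact that the Petersen graph has automorphism group S_5 (order 120), arising from its description as the Kneser graph K(5,2).

S_5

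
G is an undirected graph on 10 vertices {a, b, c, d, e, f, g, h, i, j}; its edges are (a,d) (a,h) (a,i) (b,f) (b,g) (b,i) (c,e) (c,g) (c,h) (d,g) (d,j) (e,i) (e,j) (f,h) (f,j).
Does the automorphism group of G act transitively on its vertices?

G is 3-regular on 10 vertices with no triangles and no 4-cycles (girth 5): this is the Petersen graph. It is a classical fact that the Petersen graph has automorphism group S_5 (order 120), arising from its description as the Kneser graph K(5,2). Under this action every vertex can be carried to every other, so G is vertex-transitive.

Yes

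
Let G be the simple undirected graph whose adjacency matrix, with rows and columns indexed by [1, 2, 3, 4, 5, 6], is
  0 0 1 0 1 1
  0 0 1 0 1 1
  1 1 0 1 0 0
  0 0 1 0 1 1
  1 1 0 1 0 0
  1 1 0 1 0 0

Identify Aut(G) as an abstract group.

G is 3-regular and bipartite with parts {1, 2, 4} and {3, 5, 6} (each part is independent and every cross-pair is an edge), so G = K_{3,3}. Each part can be permuted independently (S_3 × S_3) and the two equal-size parts can also be swapped, giving (S_3 × S_3) ⋊ Z_2 of order 2·(3!)² = 72.

(S_3 × S_3) ⋊ Z_2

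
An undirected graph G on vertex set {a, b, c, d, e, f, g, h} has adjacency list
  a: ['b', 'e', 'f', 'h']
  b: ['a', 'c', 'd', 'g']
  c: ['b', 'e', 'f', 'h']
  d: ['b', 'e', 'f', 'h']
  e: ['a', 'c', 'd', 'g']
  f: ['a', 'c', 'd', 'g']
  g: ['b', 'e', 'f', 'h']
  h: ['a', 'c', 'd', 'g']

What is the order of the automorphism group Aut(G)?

1152

G is 4-regular and bipartite with parts {b, e, f, h} and {a, c, d, g} (each part is independent and every cross-pair is an edge), so G = K_{4,4}. Each part can be permuted independently (S_4 × S_4) and the two equal-size parts can also be swapped, giving (S_4 × S_4) ⋊ Z_2 of order 2·(4!)² = 1152.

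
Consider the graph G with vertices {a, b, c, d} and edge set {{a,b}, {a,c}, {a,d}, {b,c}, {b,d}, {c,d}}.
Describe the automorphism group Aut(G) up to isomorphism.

S_4

Every vertex has degree 3, so G is the complete graph K_4. Every bijection on the vertex set is an automorphism of K_4; hence Aut(K_4) ≅ S_4, order 24.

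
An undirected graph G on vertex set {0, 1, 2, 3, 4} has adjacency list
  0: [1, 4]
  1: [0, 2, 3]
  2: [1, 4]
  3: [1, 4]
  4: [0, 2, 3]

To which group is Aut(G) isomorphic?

S_2 × S_3

The vertices split by degree into {1, 4} (degree 3) and {0, 2, 3} (degree 2); every edge runs between the two parts, so G is the complete bipartite graph K_{2,3}. Automorphisms preserve the bipartition setwise (since the parts differ in size) and act as S_2 × S_3 within it; |Aut| = 12.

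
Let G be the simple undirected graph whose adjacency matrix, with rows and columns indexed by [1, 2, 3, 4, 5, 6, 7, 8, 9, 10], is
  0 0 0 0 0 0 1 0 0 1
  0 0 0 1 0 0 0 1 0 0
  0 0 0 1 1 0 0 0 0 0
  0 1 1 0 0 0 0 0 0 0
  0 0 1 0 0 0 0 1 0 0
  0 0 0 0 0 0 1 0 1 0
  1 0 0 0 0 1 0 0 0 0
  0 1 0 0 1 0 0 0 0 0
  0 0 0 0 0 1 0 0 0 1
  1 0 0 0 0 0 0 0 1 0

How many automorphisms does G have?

200

G has two connected components, {1, 6, 7, 9, 10} and {2, 3, 4, 5, 8}; each is 2-regular, so G = C_5 ⊔ C_5. Aut of a disjoint union of two copies of C_5 is the wreath product D_5 ≀ Z_2, of order 2·10² = 200.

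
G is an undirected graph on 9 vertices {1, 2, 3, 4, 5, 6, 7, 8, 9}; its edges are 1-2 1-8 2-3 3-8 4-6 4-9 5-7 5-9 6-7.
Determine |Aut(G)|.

G has two connected components, {4, 5, 6, 7, 9} and {1, 2, 3, 8}; each is 2-regular, so G = C_5 ⊔ C_4. No automorphism exchanges components of different sizes, hence Aut(G) is the direct product D_5 × D_4, order 80.

80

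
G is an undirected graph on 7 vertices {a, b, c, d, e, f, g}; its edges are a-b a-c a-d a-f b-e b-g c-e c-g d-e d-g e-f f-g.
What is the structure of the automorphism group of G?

The vertices split by degree into {a, e, g} (degree 4) and {b, c, d, f} (degree 3); every edge runs between the two parts, so G is the complete bipartite graph K_{3,4}. Automorphisms preserve the bipartition setwise (since the parts differ in size) and act as S_3 × S_4 within it; |Aut| = 144.

S_3 × S_4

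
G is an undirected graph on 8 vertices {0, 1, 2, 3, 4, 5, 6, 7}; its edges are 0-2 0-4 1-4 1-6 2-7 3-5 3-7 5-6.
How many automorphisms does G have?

G is 2-regular and connected on 8 vertices, i.e. the cycle C_8. The automorphisms of the 8-cycle are exactly the symmetries of a regular 8-gon: the dihedral group D_8, |D_8| = 16.

16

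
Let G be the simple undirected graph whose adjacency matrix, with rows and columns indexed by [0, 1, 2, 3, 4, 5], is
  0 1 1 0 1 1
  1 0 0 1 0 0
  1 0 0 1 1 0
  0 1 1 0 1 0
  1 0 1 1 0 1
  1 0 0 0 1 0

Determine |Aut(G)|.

1

Degrees alone do not determine every vertex (e.g. 0 and 4 both have degree 4), but their neighbour-degree multisets differ: N(0) has degrees [2, 2, 3, 4] while N(4) has degrees [2, 3, 3, 4]. Repeating this refinement separates all vertices, so the only automorphism is the identity.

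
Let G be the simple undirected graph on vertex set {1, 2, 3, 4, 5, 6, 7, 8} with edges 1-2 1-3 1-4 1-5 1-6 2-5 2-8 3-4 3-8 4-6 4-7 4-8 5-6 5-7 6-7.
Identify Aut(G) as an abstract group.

Degrees alone do not determine every vertex (e.g. 1 and 4 both have degree 5), but their neighbour-degree multisets differ: N(1) has degrees [3, 3, 4, 4, 5] while N(4) has degrees [3, 3, 3, 4, 5]. Repeating this refinement separates all vertices, so the only automorphism is the identity.

the trivial group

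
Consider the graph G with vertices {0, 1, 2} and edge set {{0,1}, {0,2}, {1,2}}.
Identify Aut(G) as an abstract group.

All 3 vertices are pairwise adjacent: G = K_3. Any permutation of the 3 vertices preserves K_3, so Aut(K_3) = S_3 of order 3! = 6.

the symmetric group on 3 letters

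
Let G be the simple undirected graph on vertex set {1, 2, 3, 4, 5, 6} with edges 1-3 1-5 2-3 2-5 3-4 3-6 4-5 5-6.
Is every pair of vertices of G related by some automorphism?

Automorphisms preserve degree, but G has vertices of degree 2 and vertices of degree 4; no automorphism maps one to the other, so G is not vertex-transitive.

No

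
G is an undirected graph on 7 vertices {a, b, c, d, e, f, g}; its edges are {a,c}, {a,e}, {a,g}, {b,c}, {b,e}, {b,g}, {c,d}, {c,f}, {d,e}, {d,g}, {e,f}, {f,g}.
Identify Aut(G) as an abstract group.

The vertices split by degree into {c, e, g} (degree 4) and {a, b, d, f} (degree 3); every edge runs between the two parts, so G is the complete bipartite graph K_{3,4}. Automorphisms preserve the bipartition setwise (since the parts differ in size) and act as S_4 × S_3 within it; |Aut| = 144.

S_4 × S_3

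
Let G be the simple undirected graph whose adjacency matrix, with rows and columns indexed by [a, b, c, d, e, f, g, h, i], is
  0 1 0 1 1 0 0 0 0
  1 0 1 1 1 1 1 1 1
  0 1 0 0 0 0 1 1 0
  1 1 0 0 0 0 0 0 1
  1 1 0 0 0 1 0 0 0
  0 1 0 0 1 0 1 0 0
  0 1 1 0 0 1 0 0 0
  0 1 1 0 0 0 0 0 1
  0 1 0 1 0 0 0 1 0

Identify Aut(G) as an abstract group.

the dihedral group of order 16

Vertex b is the unique vertex of degree 8; the remaining 8 vertices each have degree 3 and induce a cycle, so G is the wheel on 9 vertices with hub b. Every automorphism fixes the hub and acts on the rim 8-cycle, so Aut(G) ≅ Aut(C_8) = D_8 of order 16.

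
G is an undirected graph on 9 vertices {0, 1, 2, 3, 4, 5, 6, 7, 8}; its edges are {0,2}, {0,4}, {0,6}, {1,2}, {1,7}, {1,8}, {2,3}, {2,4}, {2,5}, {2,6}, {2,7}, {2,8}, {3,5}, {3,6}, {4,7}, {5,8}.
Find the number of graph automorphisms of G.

16

Vertex 2 is the unique vertex of degree 8; the remaining 8 vertices each have degree 3 and induce a cycle, so G is the wheel on 9 vertices with hub 2. With the hub fixed, the remaining symmetry is that of the rim cycle C_8, giving the dihedral group D_8.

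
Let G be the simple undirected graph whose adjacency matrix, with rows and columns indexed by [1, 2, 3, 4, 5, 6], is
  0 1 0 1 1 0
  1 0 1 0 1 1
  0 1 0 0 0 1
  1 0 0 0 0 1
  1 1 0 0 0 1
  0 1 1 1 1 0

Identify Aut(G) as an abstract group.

the trivial group

Degrees alone do not determine every vertex (e.g. 1 and 5 both have degree 3), but their neighbour-degree multisets differ: N(1) has degrees [2, 3, 4] while N(5) has degrees [3, 4, 4]. Repeating this refinement separates all vertices, so the only automorphism is the identity.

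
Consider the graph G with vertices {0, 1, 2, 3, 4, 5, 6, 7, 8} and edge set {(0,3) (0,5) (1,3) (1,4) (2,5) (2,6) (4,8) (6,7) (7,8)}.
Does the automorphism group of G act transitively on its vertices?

Every vertex has degree 2 and the graph is connected, so G is the 9-cycle C_9. The automorphisms of the 9-cycle are exactly the symmetries of a regular 9-gon: the dihedral group D_9, |D_9| = 18. Under this action every vertex can be carried to every other, so G is vertex-transitive.

Yes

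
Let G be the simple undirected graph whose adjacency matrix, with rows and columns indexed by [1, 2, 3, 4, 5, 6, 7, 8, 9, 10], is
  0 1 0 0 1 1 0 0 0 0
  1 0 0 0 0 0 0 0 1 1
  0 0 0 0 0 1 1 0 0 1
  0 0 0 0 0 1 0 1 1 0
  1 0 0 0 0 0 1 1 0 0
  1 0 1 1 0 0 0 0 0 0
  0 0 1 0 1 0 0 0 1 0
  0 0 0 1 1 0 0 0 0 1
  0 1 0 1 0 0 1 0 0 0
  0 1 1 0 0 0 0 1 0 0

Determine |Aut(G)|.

120

G is 3-regular on 10 vertices with no triangles and no 4-cycles (girth 5): this is the Petersen graph. It is a classical fact that the Petersen graph has automorphism group S_5 (order 120), arising from its description as the Kneser graph K(5,2).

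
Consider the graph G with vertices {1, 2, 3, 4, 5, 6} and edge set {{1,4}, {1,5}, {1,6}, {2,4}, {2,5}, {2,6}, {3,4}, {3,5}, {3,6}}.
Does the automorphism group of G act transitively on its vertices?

G is 3-regular and bipartite with parts {1, 2, 3} and {4, 5, 6} (each part is independent and every cross-pair is an edge), so G = K_{3,3}. Each part can be permuted independently (S_3 × S_3) and the two equal-size parts can also be swapped, giving (S_3 × S_3) ⋊ Z_2 of order 2·(3!)² = 72. Under this action every vertex can be carried to every other, so G is vertex-transitive.

Yes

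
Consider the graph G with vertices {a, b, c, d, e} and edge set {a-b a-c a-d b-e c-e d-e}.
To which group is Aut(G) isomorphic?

The vertices split by degree into {a, e} (degree 3) and {b, c, d} (degree 2); every edge runs between the two parts, so G is the complete bipartite graph K_{2,3}. The parts have unequal sizes, so no automorphism swaps them; each part is permuted independently, giving S_3 × S_2 of order 3!·2! = 12.

S_3 × S_2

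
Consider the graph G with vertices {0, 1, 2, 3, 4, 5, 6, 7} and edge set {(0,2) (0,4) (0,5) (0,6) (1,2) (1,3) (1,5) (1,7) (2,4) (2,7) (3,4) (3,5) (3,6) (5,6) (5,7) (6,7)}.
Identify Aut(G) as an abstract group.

1

The degree sequence is [4, 4, 4, 4, 3, 5, 4, 4]. Checking the degree-preserving permutations of the vertex set shows that none except the identity preserves every edge, so Aut(G) is trivial.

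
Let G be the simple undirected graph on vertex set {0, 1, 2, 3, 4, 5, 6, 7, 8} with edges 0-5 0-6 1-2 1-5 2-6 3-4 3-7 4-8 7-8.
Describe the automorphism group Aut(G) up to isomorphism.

D_5 × D_4

G has two connected components, {0, 1, 2, 5, 6} and {3, 4, 7, 8}; each is 2-regular, so G = C_5 ⊔ C_4. No automorphism exchanges components of different sizes, hence Aut(G) is the direct product D_5 × D_4, order 80.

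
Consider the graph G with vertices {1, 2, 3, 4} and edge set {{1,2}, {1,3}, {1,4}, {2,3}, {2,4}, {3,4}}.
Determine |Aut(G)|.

24

Every vertex has degree 3, so G is the complete graph K_4. Any permutation of the 4 vertices preserves K_4, so Aut(K_4) = S_4 of order 4! = 24.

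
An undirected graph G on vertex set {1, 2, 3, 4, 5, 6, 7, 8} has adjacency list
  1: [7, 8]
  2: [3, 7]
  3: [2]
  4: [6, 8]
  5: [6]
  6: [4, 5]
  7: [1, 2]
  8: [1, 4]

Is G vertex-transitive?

Automorphisms preserve degree, but G has vertices of degree 1 and vertices of degree 2; no automorphism maps one to the other, so G is not vertex-transitive.

No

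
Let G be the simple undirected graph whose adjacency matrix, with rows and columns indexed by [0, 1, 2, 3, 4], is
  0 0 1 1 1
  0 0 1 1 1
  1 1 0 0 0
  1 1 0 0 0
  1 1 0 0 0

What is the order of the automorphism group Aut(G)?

The vertices split by degree into {0, 1} (degree 3) and {2, 3, 4} (degree 2); every edge runs between the two parts, so G is the complete bipartite graph K_{2,3}. Automorphisms preserve the bipartition setwise (since the parts differ in size) and act as S_2 × S_3 within it; |Aut| = 12.

12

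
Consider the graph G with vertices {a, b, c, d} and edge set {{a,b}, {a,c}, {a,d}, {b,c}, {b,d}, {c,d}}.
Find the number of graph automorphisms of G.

Every vertex has degree 3, so G is the complete graph K_4. Every bijection on the vertex set is an automorphism of K_4; hence Aut(K_4) ≅ S_4, order 24.

24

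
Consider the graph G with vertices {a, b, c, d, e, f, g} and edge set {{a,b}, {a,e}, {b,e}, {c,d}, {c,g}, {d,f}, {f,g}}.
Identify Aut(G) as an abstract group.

G has two connected components, {c, d, f, g} and {a, b, e}; each is 2-regular, so G = C_4 ⊔ C_3. The components are non-isomorphic (different sizes), so Aut(G) = Aut(C_3) × Aut(C_4) = D_3 × D_4 of order 6·8 = 48.

D_3 × D_4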